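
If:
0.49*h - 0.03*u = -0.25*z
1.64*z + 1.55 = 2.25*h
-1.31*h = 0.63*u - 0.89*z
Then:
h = 0.23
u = -1.37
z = -0.62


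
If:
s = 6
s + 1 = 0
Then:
No Solution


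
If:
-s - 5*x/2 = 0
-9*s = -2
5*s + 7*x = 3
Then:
No Solution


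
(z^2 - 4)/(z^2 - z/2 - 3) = 2*(z + 2)/(2*z + 3)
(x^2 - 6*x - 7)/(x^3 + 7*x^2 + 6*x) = (x - 7)/(x*(x + 6))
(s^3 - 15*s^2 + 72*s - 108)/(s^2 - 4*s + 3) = (s^2 - 12*s + 36)/(s - 1)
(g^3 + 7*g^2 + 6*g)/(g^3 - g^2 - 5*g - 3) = g*(g + 6)/(g^2 - 2*g - 3)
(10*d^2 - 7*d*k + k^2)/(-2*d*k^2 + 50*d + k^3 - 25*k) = (-5*d + k)/(k^2 - 25)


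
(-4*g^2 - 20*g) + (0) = -4*g^2 - 20*g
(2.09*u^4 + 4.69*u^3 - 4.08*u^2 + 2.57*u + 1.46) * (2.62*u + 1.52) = 5.4758*u^5 + 15.4646*u^4 - 3.5608*u^3 + 0.5318*u^2 + 7.7316*u + 2.2192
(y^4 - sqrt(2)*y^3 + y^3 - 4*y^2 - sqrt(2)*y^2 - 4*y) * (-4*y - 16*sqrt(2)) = -4*y^5 - 12*sqrt(2)*y^4 - 4*y^4 - 12*sqrt(2)*y^3 + 48*y^3 + 48*y^2 + 64*sqrt(2)*y^2 + 64*sqrt(2)*y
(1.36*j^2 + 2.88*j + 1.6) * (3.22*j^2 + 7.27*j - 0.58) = 4.3792*j^4 + 19.1608*j^3 + 25.3008*j^2 + 9.9616*j - 0.928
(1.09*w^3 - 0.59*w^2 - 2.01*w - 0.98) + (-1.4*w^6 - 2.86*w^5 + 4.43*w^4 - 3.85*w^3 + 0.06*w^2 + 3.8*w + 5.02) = -1.4*w^6 - 2.86*w^5 + 4.43*w^4 - 2.76*w^3 - 0.53*w^2 + 1.79*w + 4.04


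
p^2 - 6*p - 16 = (p - 8)*(p + 2)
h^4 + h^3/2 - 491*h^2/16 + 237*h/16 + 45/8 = (h - 5)*(h - 3/4)*(h + 1/4)*(h + 6)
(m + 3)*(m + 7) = m^2 + 10*m + 21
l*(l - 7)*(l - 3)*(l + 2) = l^4 - 8*l^3 + l^2 + 42*l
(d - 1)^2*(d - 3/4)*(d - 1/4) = d^4 - 3*d^3 + 51*d^2/16 - 11*d/8 + 3/16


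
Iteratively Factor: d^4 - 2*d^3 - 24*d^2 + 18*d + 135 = (d - 3)*(d^3 + d^2 - 21*d - 45) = (d - 3)*(d + 3)*(d^2 - 2*d - 15) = (d - 3)*(d + 3)^2*(d - 5)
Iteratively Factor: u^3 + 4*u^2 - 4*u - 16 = (u + 2)*(u^2 + 2*u - 8) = (u - 2)*(u + 2)*(u + 4)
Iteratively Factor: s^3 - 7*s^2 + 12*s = (s)*(s^2 - 7*s + 12) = s*(s - 4)*(s - 3)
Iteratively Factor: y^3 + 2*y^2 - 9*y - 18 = (y - 3)*(y^2 + 5*y + 6) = (y - 3)*(y + 2)*(y + 3)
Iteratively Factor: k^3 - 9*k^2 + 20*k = (k - 5)*(k^2 - 4*k) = k*(k - 5)*(k - 4)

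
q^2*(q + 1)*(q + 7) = q^4 + 8*q^3 + 7*q^2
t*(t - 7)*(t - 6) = t^3 - 13*t^2 + 42*t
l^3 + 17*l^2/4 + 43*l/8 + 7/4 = (l + 1/2)*(l + 7/4)*(l + 2)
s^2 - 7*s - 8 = (s - 8)*(s + 1)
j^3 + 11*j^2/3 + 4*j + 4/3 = (j + 2/3)*(j + 1)*(j + 2)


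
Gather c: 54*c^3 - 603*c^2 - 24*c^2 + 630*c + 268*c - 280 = 54*c^3 - 627*c^2 + 898*c - 280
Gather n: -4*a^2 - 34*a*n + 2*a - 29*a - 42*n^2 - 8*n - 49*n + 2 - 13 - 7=-4*a^2 - 27*a - 42*n^2 + n*(-34*a - 57) - 18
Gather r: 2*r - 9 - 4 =2*r - 13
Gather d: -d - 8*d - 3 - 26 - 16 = -9*d - 45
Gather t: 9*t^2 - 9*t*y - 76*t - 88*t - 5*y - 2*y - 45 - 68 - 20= 9*t^2 + t*(-9*y - 164) - 7*y - 133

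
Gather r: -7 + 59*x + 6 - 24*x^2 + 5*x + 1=-24*x^2 + 64*x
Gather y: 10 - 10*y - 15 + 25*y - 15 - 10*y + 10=5*y - 10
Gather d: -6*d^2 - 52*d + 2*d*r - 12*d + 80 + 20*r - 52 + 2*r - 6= -6*d^2 + d*(2*r - 64) + 22*r + 22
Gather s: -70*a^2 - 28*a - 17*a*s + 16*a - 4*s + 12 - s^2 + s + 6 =-70*a^2 - 12*a - s^2 + s*(-17*a - 3) + 18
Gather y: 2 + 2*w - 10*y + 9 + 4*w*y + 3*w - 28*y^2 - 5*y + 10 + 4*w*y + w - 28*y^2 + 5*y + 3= 6*w - 56*y^2 + y*(8*w - 10) + 24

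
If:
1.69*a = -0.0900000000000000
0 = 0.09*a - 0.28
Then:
No Solution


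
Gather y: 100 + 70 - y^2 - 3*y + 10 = -y^2 - 3*y + 180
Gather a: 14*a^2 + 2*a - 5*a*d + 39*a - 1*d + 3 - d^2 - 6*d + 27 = 14*a^2 + a*(41 - 5*d) - d^2 - 7*d + 30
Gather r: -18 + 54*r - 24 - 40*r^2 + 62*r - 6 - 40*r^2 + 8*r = -80*r^2 + 124*r - 48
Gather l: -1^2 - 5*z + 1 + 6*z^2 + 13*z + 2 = 6*z^2 + 8*z + 2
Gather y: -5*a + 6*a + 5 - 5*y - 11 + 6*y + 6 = a + y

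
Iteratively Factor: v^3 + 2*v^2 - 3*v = (v + 3)*(v^2 - v) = (v - 1)*(v + 3)*(v)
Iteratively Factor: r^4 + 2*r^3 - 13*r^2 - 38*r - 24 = (r + 2)*(r^3 - 13*r - 12) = (r + 1)*(r + 2)*(r^2 - r - 12) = (r - 4)*(r + 1)*(r + 2)*(r + 3)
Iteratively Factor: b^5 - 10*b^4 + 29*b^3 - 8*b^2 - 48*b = (b - 4)*(b^4 - 6*b^3 + 5*b^2 + 12*b) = b*(b - 4)*(b^3 - 6*b^2 + 5*b + 12) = b*(b - 4)*(b - 3)*(b^2 - 3*b - 4) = b*(b - 4)*(b - 3)*(b + 1)*(b - 4)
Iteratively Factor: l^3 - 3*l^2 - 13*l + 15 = (l + 3)*(l^2 - 6*l + 5) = (l - 5)*(l + 3)*(l - 1)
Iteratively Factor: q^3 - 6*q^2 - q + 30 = (q + 2)*(q^2 - 8*q + 15) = (q - 5)*(q + 2)*(q - 3)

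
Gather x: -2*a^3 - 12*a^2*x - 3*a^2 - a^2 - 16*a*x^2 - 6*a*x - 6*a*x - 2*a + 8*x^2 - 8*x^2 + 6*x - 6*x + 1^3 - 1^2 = -2*a^3 - 4*a^2 - 16*a*x^2 - 2*a + x*(-12*a^2 - 12*a)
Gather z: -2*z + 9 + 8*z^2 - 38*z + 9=8*z^2 - 40*z + 18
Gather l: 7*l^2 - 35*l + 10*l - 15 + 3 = 7*l^2 - 25*l - 12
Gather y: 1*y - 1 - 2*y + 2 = 1 - y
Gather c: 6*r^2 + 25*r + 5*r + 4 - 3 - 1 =6*r^2 + 30*r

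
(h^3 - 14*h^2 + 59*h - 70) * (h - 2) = h^4 - 16*h^3 + 87*h^2 - 188*h + 140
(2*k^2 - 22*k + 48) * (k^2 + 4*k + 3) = 2*k^4 - 14*k^3 - 34*k^2 + 126*k + 144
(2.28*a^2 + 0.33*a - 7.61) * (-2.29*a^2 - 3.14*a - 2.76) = -5.2212*a^4 - 7.9149*a^3 + 10.0979*a^2 + 22.9846*a + 21.0036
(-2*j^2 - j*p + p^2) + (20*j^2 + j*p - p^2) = 18*j^2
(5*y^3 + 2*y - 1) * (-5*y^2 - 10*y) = -25*y^5 - 50*y^4 - 10*y^3 - 15*y^2 + 10*y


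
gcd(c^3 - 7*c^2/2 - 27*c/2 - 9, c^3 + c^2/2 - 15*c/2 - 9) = c + 3/2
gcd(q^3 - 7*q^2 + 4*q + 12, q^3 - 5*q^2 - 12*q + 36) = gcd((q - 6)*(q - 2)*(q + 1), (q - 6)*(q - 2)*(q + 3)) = q^2 - 8*q + 12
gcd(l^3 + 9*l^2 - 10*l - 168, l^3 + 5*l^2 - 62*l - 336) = l^2 + 13*l + 42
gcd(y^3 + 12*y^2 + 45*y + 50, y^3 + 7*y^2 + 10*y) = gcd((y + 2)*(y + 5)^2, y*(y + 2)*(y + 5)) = y^2 + 7*y + 10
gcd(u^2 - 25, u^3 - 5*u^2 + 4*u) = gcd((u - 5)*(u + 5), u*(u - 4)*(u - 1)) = 1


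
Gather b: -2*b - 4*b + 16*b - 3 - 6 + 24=10*b + 15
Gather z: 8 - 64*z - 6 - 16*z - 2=-80*z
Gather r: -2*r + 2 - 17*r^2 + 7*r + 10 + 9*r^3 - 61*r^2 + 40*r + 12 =9*r^3 - 78*r^2 + 45*r + 24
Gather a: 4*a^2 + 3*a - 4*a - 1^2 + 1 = 4*a^2 - a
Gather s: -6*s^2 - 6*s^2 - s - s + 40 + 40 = -12*s^2 - 2*s + 80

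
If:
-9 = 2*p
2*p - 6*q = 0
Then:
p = -9/2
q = -3/2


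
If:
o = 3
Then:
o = 3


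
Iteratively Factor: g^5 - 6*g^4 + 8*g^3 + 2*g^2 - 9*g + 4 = (g - 1)*(g^4 - 5*g^3 + 3*g^2 + 5*g - 4) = (g - 1)*(g + 1)*(g^3 - 6*g^2 + 9*g - 4) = (g - 1)^2*(g + 1)*(g^2 - 5*g + 4) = (g - 4)*(g - 1)^2*(g + 1)*(g - 1)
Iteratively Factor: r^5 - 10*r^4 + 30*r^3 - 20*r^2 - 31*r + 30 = (r + 1)*(r^4 - 11*r^3 + 41*r^2 - 61*r + 30) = (r - 2)*(r + 1)*(r^3 - 9*r^2 + 23*r - 15) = (r - 3)*(r - 2)*(r + 1)*(r^2 - 6*r + 5) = (r - 3)*(r - 2)*(r - 1)*(r + 1)*(r - 5)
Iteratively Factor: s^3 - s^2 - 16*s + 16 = (s + 4)*(s^2 - 5*s + 4) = (s - 4)*(s + 4)*(s - 1)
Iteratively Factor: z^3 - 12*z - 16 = (z - 4)*(z^2 + 4*z + 4) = (z - 4)*(z + 2)*(z + 2)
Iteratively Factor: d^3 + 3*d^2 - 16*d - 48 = (d - 4)*(d^2 + 7*d + 12) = (d - 4)*(d + 3)*(d + 4)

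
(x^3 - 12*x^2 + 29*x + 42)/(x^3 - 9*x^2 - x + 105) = (x^2 - 5*x - 6)/(x^2 - 2*x - 15)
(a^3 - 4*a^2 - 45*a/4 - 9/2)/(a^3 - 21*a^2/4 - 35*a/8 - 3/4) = 2*(2*a + 3)/(4*a + 1)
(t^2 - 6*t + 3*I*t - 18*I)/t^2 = (t^2 + 3*t*(-2 + I) - 18*I)/t^2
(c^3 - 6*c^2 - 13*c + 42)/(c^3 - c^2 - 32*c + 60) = (c^2 - 4*c - 21)/(c^2 + c - 30)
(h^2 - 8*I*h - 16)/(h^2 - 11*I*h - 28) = (h - 4*I)/(h - 7*I)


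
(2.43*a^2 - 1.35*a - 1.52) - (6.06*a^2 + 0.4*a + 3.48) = -3.63*a^2 - 1.75*a - 5.0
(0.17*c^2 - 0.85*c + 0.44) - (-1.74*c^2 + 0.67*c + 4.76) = 1.91*c^2 - 1.52*c - 4.32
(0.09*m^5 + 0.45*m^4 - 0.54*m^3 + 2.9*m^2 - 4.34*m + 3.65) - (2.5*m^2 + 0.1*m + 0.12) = 0.09*m^5 + 0.45*m^4 - 0.54*m^3 + 0.4*m^2 - 4.44*m + 3.53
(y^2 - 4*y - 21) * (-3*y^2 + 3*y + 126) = -3*y^4 + 15*y^3 + 177*y^2 - 567*y - 2646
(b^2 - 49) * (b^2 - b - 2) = b^4 - b^3 - 51*b^2 + 49*b + 98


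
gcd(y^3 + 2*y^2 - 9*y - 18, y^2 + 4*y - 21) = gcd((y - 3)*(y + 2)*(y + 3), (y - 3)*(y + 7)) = y - 3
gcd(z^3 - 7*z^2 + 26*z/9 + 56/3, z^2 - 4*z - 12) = z - 6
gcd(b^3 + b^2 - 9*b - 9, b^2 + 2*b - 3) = b + 3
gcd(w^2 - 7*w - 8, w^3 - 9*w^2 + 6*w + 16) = w^2 - 7*w - 8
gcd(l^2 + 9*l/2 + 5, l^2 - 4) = l + 2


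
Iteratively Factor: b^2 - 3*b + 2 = (b - 2)*(b - 1)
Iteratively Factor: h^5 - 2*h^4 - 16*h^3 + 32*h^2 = (h - 2)*(h^4 - 16*h^2) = h*(h - 2)*(h^3 - 16*h) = h*(h - 2)*(h + 4)*(h^2 - 4*h) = h^2*(h - 2)*(h + 4)*(h - 4)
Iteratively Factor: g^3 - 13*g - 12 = (g + 1)*(g^2 - g - 12) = (g + 1)*(g + 3)*(g - 4)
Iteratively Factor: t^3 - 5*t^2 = (t - 5)*(t^2) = t*(t - 5)*(t)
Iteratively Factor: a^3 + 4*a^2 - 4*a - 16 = (a - 2)*(a^2 + 6*a + 8) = (a - 2)*(a + 2)*(a + 4)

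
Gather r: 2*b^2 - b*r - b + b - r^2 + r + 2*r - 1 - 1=2*b^2 - r^2 + r*(3 - b) - 2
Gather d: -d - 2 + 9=7 - d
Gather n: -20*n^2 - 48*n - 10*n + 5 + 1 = -20*n^2 - 58*n + 6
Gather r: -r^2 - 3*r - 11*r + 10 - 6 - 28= -r^2 - 14*r - 24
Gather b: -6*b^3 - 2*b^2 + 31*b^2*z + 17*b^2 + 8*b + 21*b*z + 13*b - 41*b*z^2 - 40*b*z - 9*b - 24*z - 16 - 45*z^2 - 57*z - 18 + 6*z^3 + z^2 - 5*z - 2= -6*b^3 + b^2*(31*z + 15) + b*(-41*z^2 - 19*z + 12) + 6*z^3 - 44*z^2 - 86*z - 36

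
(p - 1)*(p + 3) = p^2 + 2*p - 3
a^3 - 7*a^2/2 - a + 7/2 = (a - 7/2)*(a - 1)*(a + 1)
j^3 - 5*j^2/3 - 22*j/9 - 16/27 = (j - 8/3)*(j + 1/3)*(j + 2/3)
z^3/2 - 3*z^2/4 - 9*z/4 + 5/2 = (z/2 + 1)*(z - 5/2)*(z - 1)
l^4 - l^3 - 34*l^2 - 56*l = l*(l - 7)*(l + 2)*(l + 4)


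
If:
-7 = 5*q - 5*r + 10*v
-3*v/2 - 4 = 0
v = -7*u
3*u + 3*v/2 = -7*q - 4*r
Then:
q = 1952/1155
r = -2591/1155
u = 8/21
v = -8/3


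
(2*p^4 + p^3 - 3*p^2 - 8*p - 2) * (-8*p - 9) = -16*p^5 - 26*p^4 + 15*p^3 + 91*p^2 + 88*p + 18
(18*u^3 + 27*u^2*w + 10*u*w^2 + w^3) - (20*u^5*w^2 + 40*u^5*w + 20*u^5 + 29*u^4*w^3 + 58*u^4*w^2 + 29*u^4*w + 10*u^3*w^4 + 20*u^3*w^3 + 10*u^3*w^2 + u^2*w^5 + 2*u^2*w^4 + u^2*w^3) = -20*u^5*w^2 - 40*u^5*w - 20*u^5 - 29*u^4*w^3 - 58*u^4*w^2 - 29*u^4*w - 10*u^3*w^4 - 20*u^3*w^3 - 10*u^3*w^2 + 18*u^3 - u^2*w^5 - 2*u^2*w^4 - u^2*w^3 + 27*u^2*w + 10*u*w^2 + w^3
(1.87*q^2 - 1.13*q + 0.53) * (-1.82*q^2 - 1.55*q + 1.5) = -3.4034*q^4 - 0.8419*q^3 + 3.5919*q^2 - 2.5165*q + 0.795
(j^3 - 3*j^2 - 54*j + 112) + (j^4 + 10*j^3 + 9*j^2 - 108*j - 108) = j^4 + 11*j^3 + 6*j^2 - 162*j + 4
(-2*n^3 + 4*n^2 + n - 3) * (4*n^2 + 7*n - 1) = -8*n^5 + 2*n^4 + 34*n^3 - 9*n^2 - 22*n + 3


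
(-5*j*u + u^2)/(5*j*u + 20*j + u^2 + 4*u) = u*(-5*j + u)/(5*j*u + 20*j + u^2 + 4*u)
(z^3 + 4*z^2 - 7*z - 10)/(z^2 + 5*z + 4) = (z^2 + 3*z - 10)/(z + 4)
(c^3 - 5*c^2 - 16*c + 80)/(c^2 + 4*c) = c - 9 + 20/c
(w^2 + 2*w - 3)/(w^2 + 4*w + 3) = (w - 1)/(w + 1)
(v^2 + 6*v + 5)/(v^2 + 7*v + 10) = (v + 1)/(v + 2)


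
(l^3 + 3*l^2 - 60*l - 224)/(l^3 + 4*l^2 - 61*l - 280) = (l + 4)/(l + 5)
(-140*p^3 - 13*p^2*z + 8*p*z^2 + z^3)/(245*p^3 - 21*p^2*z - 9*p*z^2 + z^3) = (-28*p^2 + 3*p*z + z^2)/(49*p^2 - 14*p*z + z^2)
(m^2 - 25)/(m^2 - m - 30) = (m - 5)/(m - 6)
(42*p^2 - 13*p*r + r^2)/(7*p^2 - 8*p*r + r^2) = (6*p - r)/(p - r)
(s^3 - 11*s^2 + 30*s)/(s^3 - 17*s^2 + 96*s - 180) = s/(s - 6)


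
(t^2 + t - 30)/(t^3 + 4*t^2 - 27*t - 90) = 1/(t + 3)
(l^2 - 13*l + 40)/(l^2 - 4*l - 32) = (l - 5)/(l + 4)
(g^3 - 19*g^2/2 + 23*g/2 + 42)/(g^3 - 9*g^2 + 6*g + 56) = (g + 3/2)/(g + 2)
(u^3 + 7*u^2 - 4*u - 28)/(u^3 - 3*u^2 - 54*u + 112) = (u + 2)/(u - 8)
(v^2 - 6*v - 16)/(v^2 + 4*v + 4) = (v - 8)/(v + 2)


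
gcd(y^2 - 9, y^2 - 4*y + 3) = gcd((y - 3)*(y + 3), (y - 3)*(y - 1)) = y - 3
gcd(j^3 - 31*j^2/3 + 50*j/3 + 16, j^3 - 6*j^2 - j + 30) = j - 3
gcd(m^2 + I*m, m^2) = m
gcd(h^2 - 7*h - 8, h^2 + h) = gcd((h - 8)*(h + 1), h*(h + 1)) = h + 1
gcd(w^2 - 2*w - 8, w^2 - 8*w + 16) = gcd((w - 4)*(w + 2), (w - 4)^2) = w - 4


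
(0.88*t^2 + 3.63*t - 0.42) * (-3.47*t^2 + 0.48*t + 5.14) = -3.0536*t^4 - 12.1737*t^3 + 7.723*t^2 + 18.4566*t - 2.1588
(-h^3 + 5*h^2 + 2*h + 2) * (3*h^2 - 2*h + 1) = -3*h^5 + 17*h^4 - 5*h^3 + 7*h^2 - 2*h + 2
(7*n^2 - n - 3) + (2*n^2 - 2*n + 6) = 9*n^2 - 3*n + 3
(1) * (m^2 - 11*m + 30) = m^2 - 11*m + 30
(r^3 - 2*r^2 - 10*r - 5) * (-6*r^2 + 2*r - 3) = -6*r^5 + 14*r^4 + 53*r^3 + 16*r^2 + 20*r + 15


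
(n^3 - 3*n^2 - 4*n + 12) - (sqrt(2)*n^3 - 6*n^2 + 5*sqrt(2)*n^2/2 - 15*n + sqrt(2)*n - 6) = -sqrt(2)*n^3 + n^3 - 5*sqrt(2)*n^2/2 + 3*n^2 - sqrt(2)*n + 11*n + 18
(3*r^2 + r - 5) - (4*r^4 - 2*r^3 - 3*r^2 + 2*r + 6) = -4*r^4 + 2*r^3 + 6*r^2 - r - 11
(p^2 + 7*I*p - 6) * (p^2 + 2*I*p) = p^4 + 9*I*p^3 - 20*p^2 - 12*I*p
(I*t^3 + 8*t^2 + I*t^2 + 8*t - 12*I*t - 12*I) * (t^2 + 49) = I*t^5 + 8*t^4 + I*t^4 + 8*t^3 + 37*I*t^3 + 392*t^2 + 37*I*t^2 + 392*t - 588*I*t - 588*I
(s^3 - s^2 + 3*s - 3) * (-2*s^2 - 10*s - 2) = -2*s^5 - 8*s^4 + 2*s^3 - 22*s^2 + 24*s + 6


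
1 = 1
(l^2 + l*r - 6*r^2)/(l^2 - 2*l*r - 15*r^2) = (-l + 2*r)/(-l + 5*r)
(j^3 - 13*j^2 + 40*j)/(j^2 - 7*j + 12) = j*(j^2 - 13*j + 40)/(j^2 - 7*j + 12)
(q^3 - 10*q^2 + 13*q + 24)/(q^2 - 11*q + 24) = q + 1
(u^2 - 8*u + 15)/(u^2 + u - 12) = (u - 5)/(u + 4)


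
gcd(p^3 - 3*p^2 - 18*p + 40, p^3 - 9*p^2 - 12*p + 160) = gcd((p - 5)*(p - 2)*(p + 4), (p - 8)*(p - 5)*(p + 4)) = p^2 - p - 20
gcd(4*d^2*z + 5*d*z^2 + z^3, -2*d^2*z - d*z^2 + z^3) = d*z + z^2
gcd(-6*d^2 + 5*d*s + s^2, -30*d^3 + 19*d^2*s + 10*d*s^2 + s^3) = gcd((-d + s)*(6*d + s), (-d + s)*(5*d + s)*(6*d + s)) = -6*d^2 + 5*d*s + s^2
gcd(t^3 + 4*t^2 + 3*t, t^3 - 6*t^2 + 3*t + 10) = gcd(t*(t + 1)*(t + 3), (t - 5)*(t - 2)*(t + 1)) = t + 1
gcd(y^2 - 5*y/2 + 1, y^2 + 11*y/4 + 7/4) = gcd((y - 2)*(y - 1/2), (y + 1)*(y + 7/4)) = 1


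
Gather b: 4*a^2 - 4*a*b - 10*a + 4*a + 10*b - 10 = 4*a^2 - 6*a + b*(10 - 4*a) - 10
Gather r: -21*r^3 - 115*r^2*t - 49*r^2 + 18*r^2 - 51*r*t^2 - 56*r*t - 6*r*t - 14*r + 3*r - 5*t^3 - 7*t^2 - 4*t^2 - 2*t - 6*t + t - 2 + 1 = -21*r^3 + r^2*(-115*t - 31) + r*(-51*t^2 - 62*t - 11) - 5*t^3 - 11*t^2 - 7*t - 1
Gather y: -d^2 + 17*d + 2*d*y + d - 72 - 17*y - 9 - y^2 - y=-d^2 + 18*d - y^2 + y*(2*d - 18) - 81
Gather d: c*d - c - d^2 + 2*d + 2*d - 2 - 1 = -c - d^2 + d*(c + 4) - 3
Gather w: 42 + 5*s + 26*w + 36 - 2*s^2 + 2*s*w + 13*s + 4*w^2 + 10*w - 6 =-2*s^2 + 18*s + 4*w^2 + w*(2*s + 36) + 72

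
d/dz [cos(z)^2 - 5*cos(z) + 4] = (5 - 2*cos(z))*sin(z)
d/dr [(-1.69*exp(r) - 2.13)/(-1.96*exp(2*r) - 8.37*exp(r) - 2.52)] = (-(1.69*exp(r) + 2.13)*(3.92*exp(r) + 8.37) + 3.3124*exp(2*r) + 14.1453*exp(r) + 4.2588)*exp(r)/(1.96*exp(2*r) + 8.37*exp(r) + 2.52)^2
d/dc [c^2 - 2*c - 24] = 2*c - 2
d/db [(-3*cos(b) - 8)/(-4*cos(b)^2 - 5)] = (12*cos(b)^2 + 64*cos(b) - 15)*sin(b)/(16*cos(b)^4 + 40*cos(b)^2 + 25)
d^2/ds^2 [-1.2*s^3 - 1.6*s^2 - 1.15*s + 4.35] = -7.2*s - 3.2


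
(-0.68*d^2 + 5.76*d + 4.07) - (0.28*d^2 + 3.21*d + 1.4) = -0.96*d^2 + 2.55*d + 2.67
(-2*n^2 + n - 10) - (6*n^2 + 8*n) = -8*n^2 - 7*n - 10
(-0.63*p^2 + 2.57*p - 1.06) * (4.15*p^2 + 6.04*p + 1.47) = -2.6145*p^4 + 6.8603*p^3 + 10.1977*p^2 - 2.6245*p - 1.5582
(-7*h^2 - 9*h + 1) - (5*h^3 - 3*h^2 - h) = -5*h^3 - 4*h^2 - 8*h + 1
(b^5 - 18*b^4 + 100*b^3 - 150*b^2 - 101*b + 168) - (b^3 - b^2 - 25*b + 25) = b^5 - 18*b^4 + 99*b^3 - 149*b^2 - 76*b + 143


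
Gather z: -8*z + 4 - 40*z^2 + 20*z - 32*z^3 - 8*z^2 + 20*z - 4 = -32*z^3 - 48*z^2 + 32*z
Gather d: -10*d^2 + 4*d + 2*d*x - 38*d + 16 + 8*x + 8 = -10*d^2 + d*(2*x - 34) + 8*x + 24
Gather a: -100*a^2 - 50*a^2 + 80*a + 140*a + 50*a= -150*a^2 + 270*a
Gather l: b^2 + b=b^2 + b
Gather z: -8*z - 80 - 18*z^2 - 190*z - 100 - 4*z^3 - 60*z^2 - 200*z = -4*z^3 - 78*z^2 - 398*z - 180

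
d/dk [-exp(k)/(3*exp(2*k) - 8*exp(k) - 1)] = (3*exp(3*k) + exp(k))/(9*exp(4*k) - 48*exp(3*k) + 58*exp(2*k) + 16*exp(k) + 1)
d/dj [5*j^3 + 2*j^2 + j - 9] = 15*j^2 + 4*j + 1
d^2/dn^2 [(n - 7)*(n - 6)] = 2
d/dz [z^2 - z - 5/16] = 2*z - 1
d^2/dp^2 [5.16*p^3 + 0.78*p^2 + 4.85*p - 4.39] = 30.96*p + 1.56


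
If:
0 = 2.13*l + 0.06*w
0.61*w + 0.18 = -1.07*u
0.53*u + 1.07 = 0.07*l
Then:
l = -0.09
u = -2.03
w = 3.27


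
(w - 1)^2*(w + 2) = w^3 - 3*w + 2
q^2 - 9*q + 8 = (q - 8)*(q - 1)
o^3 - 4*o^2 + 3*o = o*(o - 3)*(o - 1)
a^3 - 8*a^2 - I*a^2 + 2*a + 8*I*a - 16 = (a - 8)*(a - 2*I)*(a + I)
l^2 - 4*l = l*(l - 4)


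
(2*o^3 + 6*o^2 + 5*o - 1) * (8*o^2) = 16*o^5 + 48*o^4 + 40*o^3 - 8*o^2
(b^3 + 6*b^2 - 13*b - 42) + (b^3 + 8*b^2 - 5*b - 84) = 2*b^3 + 14*b^2 - 18*b - 126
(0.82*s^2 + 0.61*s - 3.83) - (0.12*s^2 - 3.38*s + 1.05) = 0.7*s^2 + 3.99*s - 4.88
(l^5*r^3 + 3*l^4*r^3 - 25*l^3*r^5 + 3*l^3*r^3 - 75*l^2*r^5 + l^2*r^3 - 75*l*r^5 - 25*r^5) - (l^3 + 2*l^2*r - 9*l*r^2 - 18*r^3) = l^5*r^3 + 3*l^4*r^3 - 25*l^3*r^5 + 3*l^3*r^3 - l^3 - 75*l^2*r^5 + l^2*r^3 - 2*l^2*r - 75*l*r^5 + 9*l*r^2 - 25*r^5 + 18*r^3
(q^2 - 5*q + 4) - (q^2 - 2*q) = 4 - 3*q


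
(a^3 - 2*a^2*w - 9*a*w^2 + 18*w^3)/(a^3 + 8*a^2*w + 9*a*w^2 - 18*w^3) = (-a^2 + 5*a*w - 6*w^2)/(-a^2 - 5*a*w + 6*w^2)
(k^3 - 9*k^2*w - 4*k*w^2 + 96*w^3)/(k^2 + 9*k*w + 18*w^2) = (k^2 - 12*k*w + 32*w^2)/(k + 6*w)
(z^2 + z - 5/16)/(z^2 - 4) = (z^2 + z - 5/16)/(z^2 - 4)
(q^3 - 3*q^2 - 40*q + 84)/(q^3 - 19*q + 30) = (q^2 - q - 42)/(q^2 + 2*q - 15)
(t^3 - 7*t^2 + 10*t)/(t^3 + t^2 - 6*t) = (t - 5)/(t + 3)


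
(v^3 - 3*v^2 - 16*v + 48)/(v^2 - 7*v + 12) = v + 4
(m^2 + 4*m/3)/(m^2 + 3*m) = (m + 4/3)/(m + 3)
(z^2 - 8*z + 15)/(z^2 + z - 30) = (z - 3)/(z + 6)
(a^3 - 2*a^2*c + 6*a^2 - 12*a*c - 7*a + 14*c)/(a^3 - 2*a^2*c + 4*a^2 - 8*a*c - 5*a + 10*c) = (a + 7)/(a + 5)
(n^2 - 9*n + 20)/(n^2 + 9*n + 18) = (n^2 - 9*n + 20)/(n^2 + 9*n + 18)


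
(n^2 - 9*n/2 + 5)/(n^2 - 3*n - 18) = (-n^2 + 9*n/2 - 5)/(-n^2 + 3*n + 18)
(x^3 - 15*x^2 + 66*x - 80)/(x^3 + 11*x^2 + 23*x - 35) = (x^3 - 15*x^2 + 66*x - 80)/(x^3 + 11*x^2 + 23*x - 35)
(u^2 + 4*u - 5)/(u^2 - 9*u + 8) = (u + 5)/(u - 8)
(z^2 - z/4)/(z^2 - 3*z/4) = (4*z - 1)/(4*z - 3)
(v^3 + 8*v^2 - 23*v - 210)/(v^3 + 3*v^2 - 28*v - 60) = (v + 7)/(v + 2)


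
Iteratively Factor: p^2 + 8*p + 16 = (p + 4)*(p + 4)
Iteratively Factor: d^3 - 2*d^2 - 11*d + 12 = (d + 3)*(d^2 - 5*d + 4) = (d - 4)*(d + 3)*(d - 1)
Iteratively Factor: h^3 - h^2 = (h - 1)*(h^2) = h*(h - 1)*(h)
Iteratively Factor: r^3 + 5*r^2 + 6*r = (r + 2)*(r^2 + 3*r) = r*(r + 2)*(r + 3)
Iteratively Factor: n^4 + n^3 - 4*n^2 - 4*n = (n + 1)*(n^3 - 4*n) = (n + 1)*(n + 2)*(n^2 - 2*n) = n*(n + 1)*(n + 2)*(n - 2)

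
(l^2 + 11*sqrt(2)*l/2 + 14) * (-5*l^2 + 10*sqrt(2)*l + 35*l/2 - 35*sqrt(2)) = -5*l^4 - 35*sqrt(2)*l^3/2 + 35*l^3/2 + 40*l^2 + 245*sqrt(2)*l^2/4 - 140*l + 140*sqrt(2)*l - 490*sqrt(2)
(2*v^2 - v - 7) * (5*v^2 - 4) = 10*v^4 - 5*v^3 - 43*v^2 + 4*v + 28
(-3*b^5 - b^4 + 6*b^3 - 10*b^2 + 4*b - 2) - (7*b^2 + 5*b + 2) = -3*b^5 - b^4 + 6*b^3 - 17*b^2 - b - 4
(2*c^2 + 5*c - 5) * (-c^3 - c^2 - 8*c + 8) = -2*c^5 - 7*c^4 - 16*c^3 - 19*c^2 + 80*c - 40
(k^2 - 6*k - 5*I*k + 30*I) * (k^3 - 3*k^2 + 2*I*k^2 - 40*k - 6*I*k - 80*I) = k^5 - 9*k^4 - 3*I*k^4 - 12*k^3 + 27*I*k^3 + 150*k^2 + 66*I*k^2 - 220*k - 720*I*k + 2400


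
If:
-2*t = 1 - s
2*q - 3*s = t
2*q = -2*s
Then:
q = -1/11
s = 1/11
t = -5/11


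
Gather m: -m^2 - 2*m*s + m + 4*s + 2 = -m^2 + m*(1 - 2*s) + 4*s + 2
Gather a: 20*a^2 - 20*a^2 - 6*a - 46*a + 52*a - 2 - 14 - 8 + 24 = 0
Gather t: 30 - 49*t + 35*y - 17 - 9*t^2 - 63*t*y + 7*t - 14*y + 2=-9*t^2 + t*(-63*y - 42) + 21*y + 15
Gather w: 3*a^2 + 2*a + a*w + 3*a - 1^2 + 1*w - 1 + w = 3*a^2 + 5*a + w*(a + 2) - 2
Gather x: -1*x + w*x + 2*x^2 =2*x^2 + x*(w - 1)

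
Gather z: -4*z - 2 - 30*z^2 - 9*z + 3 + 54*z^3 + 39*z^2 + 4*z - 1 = 54*z^3 + 9*z^2 - 9*z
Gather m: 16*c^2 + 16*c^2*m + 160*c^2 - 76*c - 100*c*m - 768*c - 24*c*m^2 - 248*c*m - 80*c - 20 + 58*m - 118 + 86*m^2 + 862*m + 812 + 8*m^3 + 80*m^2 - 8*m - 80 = 176*c^2 - 924*c + 8*m^3 + m^2*(166 - 24*c) + m*(16*c^2 - 348*c + 912) + 594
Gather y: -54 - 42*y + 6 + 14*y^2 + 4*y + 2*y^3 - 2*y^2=2*y^3 + 12*y^2 - 38*y - 48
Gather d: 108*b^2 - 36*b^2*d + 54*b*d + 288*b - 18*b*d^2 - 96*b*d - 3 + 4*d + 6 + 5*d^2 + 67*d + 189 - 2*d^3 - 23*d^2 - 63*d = 108*b^2 + 288*b - 2*d^3 + d^2*(-18*b - 18) + d*(-36*b^2 - 42*b + 8) + 192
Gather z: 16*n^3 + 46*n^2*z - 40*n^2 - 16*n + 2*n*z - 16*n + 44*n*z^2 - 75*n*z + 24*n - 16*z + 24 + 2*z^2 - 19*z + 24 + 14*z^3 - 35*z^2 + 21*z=16*n^3 - 40*n^2 - 8*n + 14*z^3 + z^2*(44*n - 33) + z*(46*n^2 - 73*n - 14) + 48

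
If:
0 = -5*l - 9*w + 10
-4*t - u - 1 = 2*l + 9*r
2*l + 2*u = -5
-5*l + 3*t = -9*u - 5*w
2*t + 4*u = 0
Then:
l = -35/194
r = -1637/873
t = 450/97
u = -225/97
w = 235/194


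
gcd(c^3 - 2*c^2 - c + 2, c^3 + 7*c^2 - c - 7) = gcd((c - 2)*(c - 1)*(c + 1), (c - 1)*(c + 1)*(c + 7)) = c^2 - 1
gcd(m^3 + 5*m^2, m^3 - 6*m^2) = m^2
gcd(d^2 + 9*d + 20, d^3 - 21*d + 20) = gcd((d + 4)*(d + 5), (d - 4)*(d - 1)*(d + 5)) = d + 5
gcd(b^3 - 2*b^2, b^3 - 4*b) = b^2 - 2*b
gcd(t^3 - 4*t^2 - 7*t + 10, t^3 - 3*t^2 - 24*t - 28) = t + 2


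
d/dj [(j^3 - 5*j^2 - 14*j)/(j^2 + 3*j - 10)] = (j^4 + 6*j^3 - 31*j^2 + 100*j + 140)/(j^4 + 6*j^3 - 11*j^2 - 60*j + 100)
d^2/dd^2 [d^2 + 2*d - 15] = 2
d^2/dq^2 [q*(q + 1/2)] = 2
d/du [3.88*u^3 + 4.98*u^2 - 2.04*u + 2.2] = 11.64*u^2 + 9.96*u - 2.04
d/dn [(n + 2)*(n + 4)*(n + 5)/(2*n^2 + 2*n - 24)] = (n^2 - 6*n - 31)/(2*(n^2 - 6*n + 9))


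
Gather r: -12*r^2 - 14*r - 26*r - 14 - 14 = -12*r^2 - 40*r - 28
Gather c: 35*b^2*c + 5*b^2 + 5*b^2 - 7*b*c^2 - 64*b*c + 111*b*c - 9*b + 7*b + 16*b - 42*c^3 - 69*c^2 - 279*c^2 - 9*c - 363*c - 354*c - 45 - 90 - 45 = 10*b^2 + 14*b - 42*c^3 + c^2*(-7*b - 348) + c*(35*b^2 + 47*b - 726) - 180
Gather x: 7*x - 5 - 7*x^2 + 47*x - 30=-7*x^2 + 54*x - 35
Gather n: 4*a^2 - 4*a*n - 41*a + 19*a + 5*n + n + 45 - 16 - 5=4*a^2 - 22*a + n*(6 - 4*a) + 24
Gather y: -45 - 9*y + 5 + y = -8*y - 40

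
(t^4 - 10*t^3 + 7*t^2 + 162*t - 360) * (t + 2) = t^5 - 8*t^4 - 13*t^3 + 176*t^2 - 36*t - 720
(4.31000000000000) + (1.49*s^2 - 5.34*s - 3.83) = 1.49*s^2 - 5.34*s + 0.48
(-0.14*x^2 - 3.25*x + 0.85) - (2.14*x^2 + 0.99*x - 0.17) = -2.28*x^2 - 4.24*x + 1.02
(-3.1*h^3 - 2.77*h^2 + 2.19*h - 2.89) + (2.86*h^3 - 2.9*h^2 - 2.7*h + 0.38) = -0.24*h^3 - 5.67*h^2 - 0.51*h - 2.51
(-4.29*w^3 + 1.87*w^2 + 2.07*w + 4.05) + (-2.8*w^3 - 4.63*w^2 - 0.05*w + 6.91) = -7.09*w^3 - 2.76*w^2 + 2.02*w + 10.96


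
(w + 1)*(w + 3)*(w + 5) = w^3 + 9*w^2 + 23*w + 15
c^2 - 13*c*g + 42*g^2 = (c - 7*g)*(c - 6*g)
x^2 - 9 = (x - 3)*(x + 3)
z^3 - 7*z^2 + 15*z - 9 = (z - 3)^2*(z - 1)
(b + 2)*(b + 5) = b^2 + 7*b + 10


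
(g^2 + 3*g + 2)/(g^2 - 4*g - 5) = (g + 2)/(g - 5)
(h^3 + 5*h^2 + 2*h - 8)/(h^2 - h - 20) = (h^2 + h - 2)/(h - 5)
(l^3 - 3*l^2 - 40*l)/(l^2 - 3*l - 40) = l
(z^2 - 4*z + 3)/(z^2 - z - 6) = (z - 1)/(z + 2)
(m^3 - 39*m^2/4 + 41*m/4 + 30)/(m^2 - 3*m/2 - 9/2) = (4*m^2 - 27*m - 40)/(2*(2*m + 3))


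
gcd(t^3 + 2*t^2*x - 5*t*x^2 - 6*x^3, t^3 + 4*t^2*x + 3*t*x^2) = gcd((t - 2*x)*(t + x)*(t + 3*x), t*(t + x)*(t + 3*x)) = t^2 + 4*t*x + 3*x^2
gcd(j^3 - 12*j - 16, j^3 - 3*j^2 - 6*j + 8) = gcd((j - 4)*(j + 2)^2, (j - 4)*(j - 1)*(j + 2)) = j^2 - 2*j - 8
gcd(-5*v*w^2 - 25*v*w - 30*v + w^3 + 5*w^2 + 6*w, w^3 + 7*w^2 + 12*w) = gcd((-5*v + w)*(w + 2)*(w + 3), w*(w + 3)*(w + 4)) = w + 3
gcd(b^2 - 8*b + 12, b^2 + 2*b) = 1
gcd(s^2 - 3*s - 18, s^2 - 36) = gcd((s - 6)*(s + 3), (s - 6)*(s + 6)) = s - 6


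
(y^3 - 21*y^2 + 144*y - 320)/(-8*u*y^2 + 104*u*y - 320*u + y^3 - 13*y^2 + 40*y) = (y - 8)/(-8*u + y)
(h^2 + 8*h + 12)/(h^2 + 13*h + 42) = (h + 2)/(h + 7)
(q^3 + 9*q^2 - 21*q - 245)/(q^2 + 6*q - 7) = (q^2 + 2*q - 35)/(q - 1)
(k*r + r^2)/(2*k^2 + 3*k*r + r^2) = r/(2*k + r)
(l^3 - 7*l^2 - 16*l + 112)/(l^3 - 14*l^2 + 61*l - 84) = (l + 4)/(l - 3)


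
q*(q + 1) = q^2 + q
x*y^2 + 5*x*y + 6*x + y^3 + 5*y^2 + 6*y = (x + y)*(y + 2)*(y + 3)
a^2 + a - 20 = (a - 4)*(a + 5)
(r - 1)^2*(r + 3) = r^3 + r^2 - 5*r + 3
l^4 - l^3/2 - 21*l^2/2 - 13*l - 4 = (l - 4)*(l + 1/2)*(l + 1)*(l + 2)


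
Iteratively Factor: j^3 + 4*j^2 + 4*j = (j)*(j^2 + 4*j + 4) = j*(j + 2)*(j + 2)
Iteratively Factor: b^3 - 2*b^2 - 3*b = (b - 3)*(b^2 + b) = (b - 3)*(b + 1)*(b)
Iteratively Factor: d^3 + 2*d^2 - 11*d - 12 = (d + 1)*(d^2 + d - 12) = (d - 3)*(d + 1)*(d + 4)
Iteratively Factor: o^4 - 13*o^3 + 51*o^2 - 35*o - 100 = (o + 1)*(o^3 - 14*o^2 + 65*o - 100) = (o - 5)*(o + 1)*(o^2 - 9*o + 20) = (o - 5)*(o - 4)*(o + 1)*(o - 5)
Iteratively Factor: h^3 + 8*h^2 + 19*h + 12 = (h + 4)*(h^2 + 4*h + 3) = (h + 3)*(h + 4)*(h + 1)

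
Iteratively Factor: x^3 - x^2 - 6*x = (x - 3)*(x^2 + 2*x) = (x - 3)*(x + 2)*(x)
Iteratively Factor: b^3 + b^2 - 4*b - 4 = (b + 2)*(b^2 - b - 2) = (b + 1)*(b + 2)*(b - 2)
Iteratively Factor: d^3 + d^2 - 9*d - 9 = (d + 1)*(d^2 - 9) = (d + 1)*(d + 3)*(d - 3)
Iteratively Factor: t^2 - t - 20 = (t - 5)*(t + 4)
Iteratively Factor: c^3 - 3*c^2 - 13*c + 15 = (c - 5)*(c^2 + 2*c - 3) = (c - 5)*(c - 1)*(c + 3)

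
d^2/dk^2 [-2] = 0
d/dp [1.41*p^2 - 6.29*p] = 2.82*p - 6.29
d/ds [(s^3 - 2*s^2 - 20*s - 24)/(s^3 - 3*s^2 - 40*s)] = (-s^4 - 40*s^3 + 92*s^2 - 144*s - 960)/(s^2*(s^4 - 6*s^3 - 71*s^2 + 240*s + 1600))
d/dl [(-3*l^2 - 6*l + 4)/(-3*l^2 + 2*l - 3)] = 2*(-12*l^2 + 21*l + 5)/(9*l^4 - 12*l^3 + 22*l^2 - 12*l + 9)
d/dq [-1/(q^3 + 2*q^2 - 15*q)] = (3*q^2 + 4*q - 15)/(q^2*(q^2 + 2*q - 15)^2)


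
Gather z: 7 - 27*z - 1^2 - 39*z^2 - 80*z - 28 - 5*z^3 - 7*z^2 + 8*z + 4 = -5*z^3 - 46*z^2 - 99*z - 18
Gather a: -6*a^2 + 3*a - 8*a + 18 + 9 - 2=-6*a^2 - 5*a + 25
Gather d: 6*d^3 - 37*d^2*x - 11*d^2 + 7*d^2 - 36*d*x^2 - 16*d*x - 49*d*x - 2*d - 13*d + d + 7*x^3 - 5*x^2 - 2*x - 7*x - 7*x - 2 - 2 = 6*d^3 + d^2*(-37*x - 4) + d*(-36*x^2 - 65*x - 14) + 7*x^3 - 5*x^2 - 16*x - 4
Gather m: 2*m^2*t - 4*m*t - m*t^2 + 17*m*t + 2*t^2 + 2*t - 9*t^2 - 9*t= 2*m^2*t + m*(-t^2 + 13*t) - 7*t^2 - 7*t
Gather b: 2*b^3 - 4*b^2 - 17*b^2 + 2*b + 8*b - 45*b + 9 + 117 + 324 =2*b^3 - 21*b^2 - 35*b + 450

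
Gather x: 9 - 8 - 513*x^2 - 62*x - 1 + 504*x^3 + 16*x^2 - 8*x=504*x^3 - 497*x^2 - 70*x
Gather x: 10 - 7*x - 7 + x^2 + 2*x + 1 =x^2 - 5*x + 4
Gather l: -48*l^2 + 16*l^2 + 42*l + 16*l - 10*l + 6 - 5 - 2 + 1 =-32*l^2 + 48*l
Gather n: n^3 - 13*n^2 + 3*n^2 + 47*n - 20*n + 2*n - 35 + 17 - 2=n^3 - 10*n^2 + 29*n - 20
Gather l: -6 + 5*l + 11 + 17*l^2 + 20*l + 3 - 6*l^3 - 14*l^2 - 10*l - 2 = -6*l^3 + 3*l^2 + 15*l + 6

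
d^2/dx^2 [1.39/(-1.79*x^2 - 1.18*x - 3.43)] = (8.907398*x^2 + 5.871916*x - 1.39*(3.58*x + 1.18)*(7.16*x + 2.36) + 17.068366)/(1.79*x^2 + 1.18*x + 3.43)^3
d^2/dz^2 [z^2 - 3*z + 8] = 2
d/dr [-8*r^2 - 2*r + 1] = -16*r - 2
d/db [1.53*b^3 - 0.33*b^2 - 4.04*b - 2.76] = 4.59*b^2 - 0.66*b - 4.04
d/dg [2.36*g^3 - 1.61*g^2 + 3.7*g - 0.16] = 7.08*g^2 - 3.22*g + 3.7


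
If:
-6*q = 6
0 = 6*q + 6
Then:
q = -1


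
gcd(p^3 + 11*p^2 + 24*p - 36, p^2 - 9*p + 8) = p - 1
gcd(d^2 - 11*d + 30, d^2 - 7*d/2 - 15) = d - 6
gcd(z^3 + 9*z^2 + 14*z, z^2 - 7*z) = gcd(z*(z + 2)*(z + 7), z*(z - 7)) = z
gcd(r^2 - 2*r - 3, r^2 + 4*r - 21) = r - 3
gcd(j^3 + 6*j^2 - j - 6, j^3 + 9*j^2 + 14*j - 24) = j^2 + 5*j - 6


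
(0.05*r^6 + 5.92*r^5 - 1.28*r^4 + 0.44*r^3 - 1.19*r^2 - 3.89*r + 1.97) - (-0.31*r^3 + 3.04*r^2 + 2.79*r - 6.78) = 0.05*r^6 + 5.92*r^5 - 1.28*r^4 + 0.75*r^3 - 4.23*r^2 - 6.68*r + 8.75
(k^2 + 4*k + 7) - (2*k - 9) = k^2 + 2*k + 16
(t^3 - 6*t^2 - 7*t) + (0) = t^3 - 6*t^2 - 7*t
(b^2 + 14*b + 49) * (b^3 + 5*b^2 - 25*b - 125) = b^5 + 19*b^4 + 94*b^3 - 230*b^2 - 2975*b - 6125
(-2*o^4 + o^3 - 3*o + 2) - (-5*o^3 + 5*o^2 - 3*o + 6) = -2*o^4 + 6*o^3 - 5*o^2 - 4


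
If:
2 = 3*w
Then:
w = 2/3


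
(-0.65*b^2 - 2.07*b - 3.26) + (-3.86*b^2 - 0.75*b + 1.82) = -4.51*b^2 - 2.82*b - 1.44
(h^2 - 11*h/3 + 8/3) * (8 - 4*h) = -4*h^3 + 68*h^2/3 - 40*h + 64/3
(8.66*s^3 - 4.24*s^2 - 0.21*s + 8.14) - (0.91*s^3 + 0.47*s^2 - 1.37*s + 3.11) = 7.75*s^3 - 4.71*s^2 + 1.16*s + 5.03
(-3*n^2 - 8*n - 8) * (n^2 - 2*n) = -3*n^4 - 2*n^3 + 8*n^2 + 16*n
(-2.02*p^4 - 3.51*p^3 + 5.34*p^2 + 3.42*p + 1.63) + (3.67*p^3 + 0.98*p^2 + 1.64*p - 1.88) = -2.02*p^4 + 0.16*p^3 + 6.32*p^2 + 5.06*p - 0.25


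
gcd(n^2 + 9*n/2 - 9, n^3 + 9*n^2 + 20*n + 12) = n + 6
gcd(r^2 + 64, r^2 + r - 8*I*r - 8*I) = r - 8*I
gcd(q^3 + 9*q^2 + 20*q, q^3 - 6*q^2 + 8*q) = q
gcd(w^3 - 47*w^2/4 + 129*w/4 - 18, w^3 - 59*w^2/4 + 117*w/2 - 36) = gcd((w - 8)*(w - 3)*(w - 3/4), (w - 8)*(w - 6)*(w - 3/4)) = w^2 - 35*w/4 + 6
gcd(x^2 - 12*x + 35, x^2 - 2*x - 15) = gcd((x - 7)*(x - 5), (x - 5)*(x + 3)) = x - 5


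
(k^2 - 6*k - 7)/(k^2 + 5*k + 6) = (k^2 - 6*k - 7)/(k^2 + 5*k + 6)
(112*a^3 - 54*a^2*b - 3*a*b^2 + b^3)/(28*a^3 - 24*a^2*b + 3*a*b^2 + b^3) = (8*a - b)/(2*a - b)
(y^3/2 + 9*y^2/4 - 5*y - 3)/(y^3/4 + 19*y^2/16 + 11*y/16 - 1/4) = 4*(2*y^3 + 9*y^2 - 20*y - 12)/(4*y^3 + 19*y^2 + 11*y - 4)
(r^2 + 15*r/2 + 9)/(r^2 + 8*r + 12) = (r + 3/2)/(r + 2)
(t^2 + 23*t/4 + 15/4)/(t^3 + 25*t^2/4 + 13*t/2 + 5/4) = (4*t + 3)/(4*t^2 + 5*t + 1)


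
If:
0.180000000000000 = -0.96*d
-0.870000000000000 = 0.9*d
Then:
No Solution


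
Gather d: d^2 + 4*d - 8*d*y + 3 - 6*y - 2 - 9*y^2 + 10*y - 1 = d^2 + d*(4 - 8*y) - 9*y^2 + 4*y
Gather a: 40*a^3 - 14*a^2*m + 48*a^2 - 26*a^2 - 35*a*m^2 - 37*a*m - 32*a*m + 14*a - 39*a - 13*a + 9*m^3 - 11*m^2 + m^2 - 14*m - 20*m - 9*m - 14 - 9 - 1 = 40*a^3 + a^2*(22 - 14*m) + a*(-35*m^2 - 69*m - 38) + 9*m^3 - 10*m^2 - 43*m - 24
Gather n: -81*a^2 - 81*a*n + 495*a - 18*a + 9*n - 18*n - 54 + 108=-81*a^2 + 477*a + n*(-81*a - 9) + 54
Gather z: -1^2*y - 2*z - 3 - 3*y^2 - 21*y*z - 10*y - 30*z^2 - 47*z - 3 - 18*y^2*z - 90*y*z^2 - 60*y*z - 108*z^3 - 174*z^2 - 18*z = -3*y^2 - 11*y - 108*z^3 + z^2*(-90*y - 204) + z*(-18*y^2 - 81*y - 67) - 6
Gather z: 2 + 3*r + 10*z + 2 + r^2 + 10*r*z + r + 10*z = r^2 + 4*r + z*(10*r + 20) + 4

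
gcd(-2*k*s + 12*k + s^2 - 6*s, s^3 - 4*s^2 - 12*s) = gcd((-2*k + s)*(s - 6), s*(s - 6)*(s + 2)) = s - 6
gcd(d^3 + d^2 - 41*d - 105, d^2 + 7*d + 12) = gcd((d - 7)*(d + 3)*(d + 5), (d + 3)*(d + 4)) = d + 3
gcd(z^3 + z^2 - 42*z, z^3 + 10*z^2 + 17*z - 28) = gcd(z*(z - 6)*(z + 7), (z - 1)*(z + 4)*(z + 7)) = z + 7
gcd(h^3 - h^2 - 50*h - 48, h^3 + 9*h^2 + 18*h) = h + 6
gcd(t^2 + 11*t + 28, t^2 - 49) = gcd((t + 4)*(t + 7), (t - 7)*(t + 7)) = t + 7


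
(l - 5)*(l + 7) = l^2 + 2*l - 35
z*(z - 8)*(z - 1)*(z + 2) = z^4 - 7*z^3 - 10*z^2 + 16*z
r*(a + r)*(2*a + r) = 2*a^2*r + 3*a*r^2 + r^3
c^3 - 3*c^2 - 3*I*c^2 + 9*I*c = c*(c - 3)*(c - 3*I)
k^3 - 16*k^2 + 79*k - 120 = (k - 8)*(k - 5)*(k - 3)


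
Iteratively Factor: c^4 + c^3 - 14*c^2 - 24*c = (c + 3)*(c^3 - 2*c^2 - 8*c) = c*(c + 3)*(c^2 - 2*c - 8) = c*(c + 2)*(c + 3)*(c - 4)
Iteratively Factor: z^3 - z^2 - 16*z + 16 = (z - 1)*(z^2 - 16) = (z - 1)*(z + 4)*(z - 4)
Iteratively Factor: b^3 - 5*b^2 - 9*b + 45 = (b - 5)*(b^2 - 9) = (b - 5)*(b - 3)*(b + 3)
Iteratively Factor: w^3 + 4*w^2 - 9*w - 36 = (w - 3)*(w^2 + 7*w + 12) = (w - 3)*(w + 4)*(w + 3)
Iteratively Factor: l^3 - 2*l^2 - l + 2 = (l - 1)*(l^2 - l - 2) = (l - 2)*(l - 1)*(l + 1)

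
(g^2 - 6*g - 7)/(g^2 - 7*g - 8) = (g - 7)/(g - 8)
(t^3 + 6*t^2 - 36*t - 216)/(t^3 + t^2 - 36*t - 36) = (t + 6)/(t + 1)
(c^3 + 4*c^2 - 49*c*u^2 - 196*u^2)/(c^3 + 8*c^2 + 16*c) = (c^2 - 49*u^2)/(c*(c + 4))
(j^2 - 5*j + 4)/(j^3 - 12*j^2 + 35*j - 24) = (j - 4)/(j^2 - 11*j + 24)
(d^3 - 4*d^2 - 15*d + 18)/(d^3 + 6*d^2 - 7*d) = (d^2 - 3*d - 18)/(d*(d + 7))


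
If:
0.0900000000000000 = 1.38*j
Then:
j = 0.07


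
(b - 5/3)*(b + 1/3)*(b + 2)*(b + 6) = b^4 + 20*b^3/3 + 7*b^2/9 - 184*b/9 - 20/3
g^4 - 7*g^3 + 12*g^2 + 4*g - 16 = (g - 4)*(g - 2)^2*(g + 1)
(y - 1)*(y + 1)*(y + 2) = y^3 + 2*y^2 - y - 2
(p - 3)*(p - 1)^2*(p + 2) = p^4 - 3*p^3 - 3*p^2 + 11*p - 6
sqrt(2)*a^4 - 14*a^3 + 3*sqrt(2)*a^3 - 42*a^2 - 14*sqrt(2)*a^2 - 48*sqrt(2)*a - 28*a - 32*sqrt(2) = (a + 2)*(a - 8*sqrt(2))*(a + sqrt(2))*(sqrt(2)*a + sqrt(2))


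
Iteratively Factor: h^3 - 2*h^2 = (h)*(h^2 - 2*h) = h*(h - 2)*(h)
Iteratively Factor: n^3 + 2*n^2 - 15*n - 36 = (n + 3)*(n^2 - n - 12) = (n - 4)*(n + 3)*(n + 3)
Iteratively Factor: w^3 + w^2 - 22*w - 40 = (w - 5)*(w^2 + 6*w + 8) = (w - 5)*(w + 4)*(w + 2)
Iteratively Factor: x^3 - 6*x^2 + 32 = (x - 4)*(x^2 - 2*x - 8) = (x - 4)^2*(x + 2)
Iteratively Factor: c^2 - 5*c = (c - 5)*(c)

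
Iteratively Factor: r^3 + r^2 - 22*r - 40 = (r + 4)*(r^2 - 3*r - 10) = (r + 2)*(r + 4)*(r - 5)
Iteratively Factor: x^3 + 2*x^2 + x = (x + 1)*(x^2 + x) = (x + 1)^2*(x)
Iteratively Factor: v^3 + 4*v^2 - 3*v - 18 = (v - 2)*(v^2 + 6*v + 9) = (v - 2)*(v + 3)*(v + 3)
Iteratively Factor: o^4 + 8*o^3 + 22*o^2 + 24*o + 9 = (o + 3)*(o^3 + 5*o^2 + 7*o + 3) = (o + 1)*(o + 3)*(o^2 + 4*o + 3) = (o + 1)^2*(o + 3)*(o + 3)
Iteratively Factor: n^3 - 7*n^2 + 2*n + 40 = (n - 4)*(n^2 - 3*n - 10) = (n - 4)*(n + 2)*(n - 5)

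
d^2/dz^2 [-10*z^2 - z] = -20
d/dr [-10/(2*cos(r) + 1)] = -20*sin(r)/(2*cos(r) + 1)^2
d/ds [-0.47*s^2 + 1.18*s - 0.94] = 1.18 - 0.94*s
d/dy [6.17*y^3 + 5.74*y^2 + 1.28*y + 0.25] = 18.51*y^2 + 11.48*y + 1.28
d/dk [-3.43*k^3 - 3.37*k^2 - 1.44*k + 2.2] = -10.29*k^2 - 6.74*k - 1.44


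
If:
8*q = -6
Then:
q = -3/4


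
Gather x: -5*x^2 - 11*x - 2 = -5*x^2 - 11*x - 2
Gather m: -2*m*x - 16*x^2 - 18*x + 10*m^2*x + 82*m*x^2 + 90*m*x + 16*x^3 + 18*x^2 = 10*m^2*x + m*(82*x^2 + 88*x) + 16*x^3 + 2*x^2 - 18*x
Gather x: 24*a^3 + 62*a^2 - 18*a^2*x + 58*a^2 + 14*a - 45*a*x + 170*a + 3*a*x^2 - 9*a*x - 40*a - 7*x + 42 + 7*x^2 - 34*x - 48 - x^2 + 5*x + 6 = 24*a^3 + 120*a^2 + 144*a + x^2*(3*a + 6) + x*(-18*a^2 - 54*a - 36)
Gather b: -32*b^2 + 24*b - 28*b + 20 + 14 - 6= -32*b^2 - 4*b + 28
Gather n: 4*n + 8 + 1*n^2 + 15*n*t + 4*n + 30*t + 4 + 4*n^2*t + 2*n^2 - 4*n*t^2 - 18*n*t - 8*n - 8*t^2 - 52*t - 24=n^2*(4*t + 3) + n*(-4*t^2 - 3*t) - 8*t^2 - 22*t - 12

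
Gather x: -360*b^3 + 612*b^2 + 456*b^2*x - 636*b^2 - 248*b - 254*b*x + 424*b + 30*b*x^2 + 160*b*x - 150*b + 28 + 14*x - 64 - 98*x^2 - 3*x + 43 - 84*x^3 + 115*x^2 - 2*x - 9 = -360*b^3 - 24*b^2 + 26*b - 84*x^3 + x^2*(30*b + 17) + x*(456*b^2 - 94*b + 9) - 2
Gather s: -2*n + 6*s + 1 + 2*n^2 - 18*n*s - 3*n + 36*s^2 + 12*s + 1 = 2*n^2 - 5*n + 36*s^2 + s*(18 - 18*n) + 2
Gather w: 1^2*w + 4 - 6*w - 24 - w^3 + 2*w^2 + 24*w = -w^3 + 2*w^2 + 19*w - 20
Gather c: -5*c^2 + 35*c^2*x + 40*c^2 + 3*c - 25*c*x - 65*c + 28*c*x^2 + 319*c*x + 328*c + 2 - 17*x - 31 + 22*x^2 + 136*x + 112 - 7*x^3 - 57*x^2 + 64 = c^2*(35*x + 35) + c*(28*x^2 + 294*x + 266) - 7*x^3 - 35*x^2 + 119*x + 147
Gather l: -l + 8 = 8 - l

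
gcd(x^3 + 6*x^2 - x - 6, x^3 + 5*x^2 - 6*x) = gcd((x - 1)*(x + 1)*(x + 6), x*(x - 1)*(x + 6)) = x^2 + 5*x - 6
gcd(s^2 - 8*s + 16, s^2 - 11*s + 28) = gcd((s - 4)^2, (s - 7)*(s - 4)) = s - 4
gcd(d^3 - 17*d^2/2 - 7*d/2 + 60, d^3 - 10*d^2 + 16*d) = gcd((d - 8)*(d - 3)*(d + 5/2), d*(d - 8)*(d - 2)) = d - 8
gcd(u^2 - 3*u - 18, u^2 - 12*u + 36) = u - 6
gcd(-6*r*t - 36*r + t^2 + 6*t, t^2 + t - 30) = t + 6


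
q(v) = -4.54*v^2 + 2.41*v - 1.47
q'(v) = 2.41 - 9.08*v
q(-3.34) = -60.17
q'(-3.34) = 32.74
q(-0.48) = -3.67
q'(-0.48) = 6.77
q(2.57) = -25.26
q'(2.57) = -20.93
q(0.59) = -1.63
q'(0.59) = -2.95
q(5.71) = -135.73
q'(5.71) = -49.44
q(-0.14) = -1.90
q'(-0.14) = 3.68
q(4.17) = -70.37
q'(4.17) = -35.45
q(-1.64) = -17.63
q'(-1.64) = 17.30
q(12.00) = -626.31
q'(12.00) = -106.55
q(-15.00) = -1059.12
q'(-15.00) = 138.61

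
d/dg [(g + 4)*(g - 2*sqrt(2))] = 2*g - 2*sqrt(2) + 4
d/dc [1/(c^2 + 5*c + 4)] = (-2*c - 5)/(c^2 + 5*c + 4)^2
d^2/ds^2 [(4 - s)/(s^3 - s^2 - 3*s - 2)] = 2*((s - 4)*(-3*s^2 + 2*s + 3)^2 + (3*s^2 - 2*s + (s - 4)*(3*s - 1) - 3)*(-s^3 + s^2 + 3*s + 2))/(-s^3 + s^2 + 3*s + 2)^3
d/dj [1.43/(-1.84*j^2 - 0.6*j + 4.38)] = (5.2624*j + 0.858)/(1.84*j^2 + 0.6*j - 4.38)^2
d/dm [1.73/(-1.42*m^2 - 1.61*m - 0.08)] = (4.9132*m + 2.7853)/(1.42*m^2 + 1.61*m + 0.08)^2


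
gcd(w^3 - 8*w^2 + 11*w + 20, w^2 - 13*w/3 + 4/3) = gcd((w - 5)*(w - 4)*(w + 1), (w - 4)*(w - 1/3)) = w - 4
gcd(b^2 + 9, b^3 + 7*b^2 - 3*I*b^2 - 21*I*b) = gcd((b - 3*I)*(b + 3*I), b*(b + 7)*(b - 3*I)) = b - 3*I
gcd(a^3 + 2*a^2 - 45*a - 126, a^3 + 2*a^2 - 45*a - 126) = a^3 + 2*a^2 - 45*a - 126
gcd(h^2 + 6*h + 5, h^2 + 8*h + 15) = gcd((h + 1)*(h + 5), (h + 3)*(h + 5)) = h + 5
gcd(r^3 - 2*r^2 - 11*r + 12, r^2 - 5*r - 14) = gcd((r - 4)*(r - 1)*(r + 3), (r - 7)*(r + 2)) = 1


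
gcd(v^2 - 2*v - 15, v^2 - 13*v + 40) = v - 5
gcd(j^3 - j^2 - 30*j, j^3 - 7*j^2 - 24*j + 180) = j^2 - j - 30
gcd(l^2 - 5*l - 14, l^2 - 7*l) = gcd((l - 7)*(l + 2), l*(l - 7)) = l - 7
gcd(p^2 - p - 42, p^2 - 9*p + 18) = 1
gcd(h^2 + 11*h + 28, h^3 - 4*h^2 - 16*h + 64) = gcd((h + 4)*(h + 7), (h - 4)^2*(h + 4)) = h + 4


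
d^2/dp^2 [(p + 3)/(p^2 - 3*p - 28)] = 2*(-3*p*(-p^2 + 3*p + 28) - (p + 3)*(2*p - 3)^2)/(-p^2 + 3*p + 28)^3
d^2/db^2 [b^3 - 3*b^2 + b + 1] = 6*b - 6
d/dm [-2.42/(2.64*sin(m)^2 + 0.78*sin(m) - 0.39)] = (12.7776*sin(m) + 1.8876)*cos(m)/(2.64*sin(m)^2 + 0.78*sin(m) - 0.39)^2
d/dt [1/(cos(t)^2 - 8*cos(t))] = 2*(cos(t) - 4)*sin(t)/((cos(t) - 8)^2*cos(t)^2)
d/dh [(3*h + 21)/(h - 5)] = -36/(h - 5)^2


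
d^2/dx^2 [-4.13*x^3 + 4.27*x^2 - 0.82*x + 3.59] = 8.54 - 24.78*x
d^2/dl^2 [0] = 0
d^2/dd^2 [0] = 0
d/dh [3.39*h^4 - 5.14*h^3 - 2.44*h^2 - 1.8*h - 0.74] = 13.56*h^3 - 15.42*h^2 - 4.88*h - 1.8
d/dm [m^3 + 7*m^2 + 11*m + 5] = 3*m^2 + 14*m + 11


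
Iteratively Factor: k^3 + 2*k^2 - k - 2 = (k - 1)*(k^2 + 3*k + 2) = (k - 1)*(k + 1)*(k + 2)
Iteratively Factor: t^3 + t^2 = (t + 1)*(t^2) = t*(t + 1)*(t)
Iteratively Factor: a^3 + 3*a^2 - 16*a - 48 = (a + 4)*(a^2 - a - 12) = (a - 4)*(a + 4)*(a + 3)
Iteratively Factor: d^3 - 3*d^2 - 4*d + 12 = (d - 3)*(d^2 - 4) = (d - 3)*(d + 2)*(d - 2)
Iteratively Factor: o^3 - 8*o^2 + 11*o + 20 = (o - 4)*(o^2 - 4*o - 5) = (o - 5)*(o - 4)*(o + 1)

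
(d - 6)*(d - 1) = d^2 - 7*d + 6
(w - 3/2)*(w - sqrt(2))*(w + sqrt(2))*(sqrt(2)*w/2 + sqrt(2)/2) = sqrt(2)*w^4/2 - sqrt(2)*w^3/4 - 7*sqrt(2)*w^2/4 + sqrt(2)*w/2 + 3*sqrt(2)/2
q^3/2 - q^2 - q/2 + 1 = (q/2 + 1/2)*(q - 2)*(q - 1)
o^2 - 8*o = o*(o - 8)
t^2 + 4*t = t*(t + 4)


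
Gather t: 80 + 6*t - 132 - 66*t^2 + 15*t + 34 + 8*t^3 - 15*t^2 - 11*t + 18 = 8*t^3 - 81*t^2 + 10*t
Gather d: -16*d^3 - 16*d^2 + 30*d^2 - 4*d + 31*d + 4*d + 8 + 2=-16*d^3 + 14*d^2 + 31*d + 10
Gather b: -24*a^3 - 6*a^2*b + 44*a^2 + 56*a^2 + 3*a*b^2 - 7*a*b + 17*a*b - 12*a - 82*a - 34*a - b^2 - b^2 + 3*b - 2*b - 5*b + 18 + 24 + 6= -24*a^3 + 100*a^2 - 128*a + b^2*(3*a - 2) + b*(-6*a^2 + 10*a - 4) + 48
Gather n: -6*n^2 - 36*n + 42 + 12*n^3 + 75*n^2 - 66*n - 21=12*n^3 + 69*n^2 - 102*n + 21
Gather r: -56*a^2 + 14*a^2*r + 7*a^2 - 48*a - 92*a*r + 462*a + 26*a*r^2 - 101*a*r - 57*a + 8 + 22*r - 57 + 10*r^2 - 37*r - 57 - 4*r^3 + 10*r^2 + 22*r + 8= -49*a^2 + 357*a - 4*r^3 + r^2*(26*a + 20) + r*(14*a^2 - 193*a + 7) - 98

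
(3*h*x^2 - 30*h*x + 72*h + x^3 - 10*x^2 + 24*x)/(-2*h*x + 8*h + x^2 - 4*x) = (3*h*x - 18*h + x^2 - 6*x)/(-2*h + x)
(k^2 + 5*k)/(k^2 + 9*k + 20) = k/(k + 4)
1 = 1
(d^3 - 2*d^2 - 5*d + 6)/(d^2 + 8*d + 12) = (d^2 - 4*d + 3)/(d + 6)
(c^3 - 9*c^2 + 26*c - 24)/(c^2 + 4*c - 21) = (c^2 - 6*c + 8)/(c + 7)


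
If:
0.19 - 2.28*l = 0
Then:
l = 0.08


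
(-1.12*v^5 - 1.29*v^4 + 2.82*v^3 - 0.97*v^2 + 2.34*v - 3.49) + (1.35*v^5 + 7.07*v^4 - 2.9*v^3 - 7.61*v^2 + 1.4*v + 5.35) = 0.23*v^5 + 5.78*v^4 - 0.0800000000000001*v^3 - 8.58*v^2 + 3.74*v + 1.86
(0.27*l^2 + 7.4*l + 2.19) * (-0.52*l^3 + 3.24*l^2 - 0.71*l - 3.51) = -0.1404*l^5 - 2.9732*l^4 + 22.6455*l^3 + 0.8939*l^2 - 27.5289*l - 7.6869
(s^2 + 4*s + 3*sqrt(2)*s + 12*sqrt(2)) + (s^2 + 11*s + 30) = 2*s^2 + 3*sqrt(2)*s + 15*s + 12*sqrt(2) + 30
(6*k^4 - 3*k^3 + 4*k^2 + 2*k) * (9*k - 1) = 54*k^5 - 33*k^4 + 39*k^3 + 14*k^2 - 2*k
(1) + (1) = 2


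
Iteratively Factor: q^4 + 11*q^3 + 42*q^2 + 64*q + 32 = (q + 1)*(q^3 + 10*q^2 + 32*q + 32) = (q + 1)*(q + 4)*(q^2 + 6*q + 8) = (q + 1)*(q + 2)*(q + 4)*(q + 4)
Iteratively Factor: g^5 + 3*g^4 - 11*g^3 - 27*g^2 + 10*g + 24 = (g + 2)*(g^4 + g^3 - 13*g^2 - g + 12) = (g - 3)*(g + 2)*(g^3 + 4*g^2 - g - 4) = (g - 3)*(g + 2)*(g + 4)*(g^2 - 1) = (g - 3)*(g + 1)*(g + 2)*(g + 4)*(g - 1)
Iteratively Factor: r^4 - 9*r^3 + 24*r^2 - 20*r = (r - 2)*(r^3 - 7*r^2 + 10*r) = (r - 5)*(r - 2)*(r^2 - 2*r) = r*(r - 5)*(r - 2)*(r - 2)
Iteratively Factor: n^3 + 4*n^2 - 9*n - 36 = (n + 4)*(n^2 - 9) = (n - 3)*(n + 4)*(n + 3)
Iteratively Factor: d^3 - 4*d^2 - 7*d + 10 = (d - 5)*(d^2 + d - 2) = (d - 5)*(d + 2)*(d - 1)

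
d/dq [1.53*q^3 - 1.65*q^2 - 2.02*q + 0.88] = 4.59*q^2 - 3.3*q - 2.02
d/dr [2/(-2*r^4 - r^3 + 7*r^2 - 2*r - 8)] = 2*(8*r^3 + 3*r^2 - 14*r + 2)/(2*r^4 + r^3 - 7*r^2 + 2*r + 8)^2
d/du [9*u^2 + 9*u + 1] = 18*u + 9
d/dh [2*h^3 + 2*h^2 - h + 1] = 6*h^2 + 4*h - 1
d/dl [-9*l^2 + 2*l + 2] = 2 - 18*l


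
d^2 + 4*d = d*(d + 4)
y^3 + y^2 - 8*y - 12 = (y - 3)*(y + 2)^2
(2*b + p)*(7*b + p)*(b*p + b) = 14*b^3*p + 14*b^3 + 9*b^2*p^2 + 9*b^2*p + b*p^3 + b*p^2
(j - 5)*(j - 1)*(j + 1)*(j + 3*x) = j^4 + 3*j^3*x - 5*j^3 - 15*j^2*x - j^2 - 3*j*x + 5*j + 15*x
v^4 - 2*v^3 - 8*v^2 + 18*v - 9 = (v - 3)*(v - 1)^2*(v + 3)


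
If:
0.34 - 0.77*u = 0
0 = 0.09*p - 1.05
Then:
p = 11.67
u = 0.44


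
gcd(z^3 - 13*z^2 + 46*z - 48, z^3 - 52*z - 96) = z - 8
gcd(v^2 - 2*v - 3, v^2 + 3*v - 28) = 1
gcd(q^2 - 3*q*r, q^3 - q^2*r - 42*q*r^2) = q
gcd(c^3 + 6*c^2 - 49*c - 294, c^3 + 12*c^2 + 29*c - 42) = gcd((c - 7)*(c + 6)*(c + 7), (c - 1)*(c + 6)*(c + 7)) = c^2 + 13*c + 42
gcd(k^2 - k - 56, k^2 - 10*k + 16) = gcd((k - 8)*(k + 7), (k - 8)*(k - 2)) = k - 8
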